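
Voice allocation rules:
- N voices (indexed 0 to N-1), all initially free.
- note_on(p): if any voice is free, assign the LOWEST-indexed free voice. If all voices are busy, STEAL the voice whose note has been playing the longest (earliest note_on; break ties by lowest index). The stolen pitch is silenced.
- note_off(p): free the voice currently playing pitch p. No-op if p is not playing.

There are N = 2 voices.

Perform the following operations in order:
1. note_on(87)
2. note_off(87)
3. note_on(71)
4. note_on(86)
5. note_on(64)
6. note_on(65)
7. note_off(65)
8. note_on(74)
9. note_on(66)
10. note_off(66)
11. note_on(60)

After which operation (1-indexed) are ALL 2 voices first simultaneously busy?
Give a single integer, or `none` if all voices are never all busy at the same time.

Answer: 4

Derivation:
Op 1: note_on(87): voice 0 is free -> assigned | voices=[87 -]
Op 2: note_off(87): free voice 0 | voices=[- -]
Op 3: note_on(71): voice 0 is free -> assigned | voices=[71 -]
Op 4: note_on(86): voice 1 is free -> assigned | voices=[71 86]
Op 5: note_on(64): all voices busy, STEAL voice 0 (pitch 71, oldest) -> assign | voices=[64 86]
Op 6: note_on(65): all voices busy, STEAL voice 1 (pitch 86, oldest) -> assign | voices=[64 65]
Op 7: note_off(65): free voice 1 | voices=[64 -]
Op 8: note_on(74): voice 1 is free -> assigned | voices=[64 74]
Op 9: note_on(66): all voices busy, STEAL voice 0 (pitch 64, oldest) -> assign | voices=[66 74]
Op 10: note_off(66): free voice 0 | voices=[- 74]
Op 11: note_on(60): voice 0 is free -> assigned | voices=[60 74]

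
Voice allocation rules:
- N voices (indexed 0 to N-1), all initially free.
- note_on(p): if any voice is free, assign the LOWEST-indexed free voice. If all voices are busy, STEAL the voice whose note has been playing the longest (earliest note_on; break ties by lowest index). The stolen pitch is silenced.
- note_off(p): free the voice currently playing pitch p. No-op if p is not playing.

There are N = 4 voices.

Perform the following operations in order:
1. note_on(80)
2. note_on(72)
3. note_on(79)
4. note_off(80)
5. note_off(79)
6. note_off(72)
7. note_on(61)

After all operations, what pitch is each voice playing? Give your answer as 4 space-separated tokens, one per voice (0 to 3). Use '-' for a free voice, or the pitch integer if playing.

Answer: 61 - - -

Derivation:
Op 1: note_on(80): voice 0 is free -> assigned | voices=[80 - - -]
Op 2: note_on(72): voice 1 is free -> assigned | voices=[80 72 - -]
Op 3: note_on(79): voice 2 is free -> assigned | voices=[80 72 79 -]
Op 4: note_off(80): free voice 0 | voices=[- 72 79 -]
Op 5: note_off(79): free voice 2 | voices=[- 72 - -]
Op 6: note_off(72): free voice 1 | voices=[- - - -]
Op 7: note_on(61): voice 0 is free -> assigned | voices=[61 - - -]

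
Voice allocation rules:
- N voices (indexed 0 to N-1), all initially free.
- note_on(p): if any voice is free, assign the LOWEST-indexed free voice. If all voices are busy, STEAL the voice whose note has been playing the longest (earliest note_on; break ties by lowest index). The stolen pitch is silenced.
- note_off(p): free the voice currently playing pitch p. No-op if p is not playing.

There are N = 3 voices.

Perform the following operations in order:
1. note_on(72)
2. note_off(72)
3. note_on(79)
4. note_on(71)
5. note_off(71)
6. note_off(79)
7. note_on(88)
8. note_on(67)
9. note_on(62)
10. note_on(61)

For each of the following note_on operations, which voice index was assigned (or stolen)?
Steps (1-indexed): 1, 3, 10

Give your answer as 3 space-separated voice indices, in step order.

Answer: 0 0 0

Derivation:
Op 1: note_on(72): voice 0 is free -> assigned | voices=[72 - -]
Op 2: note_off(72): free voice 0 | voices=[- - -]
Op 3: note_on(79): voice 0 is free -> assigned | voices=[79 - -]
Op 4: note_on(71): voice 1 is free -> assigned | voices=[79 71 -]
Op 5: note_off(71): free voice 1 | voices=[79 - -]
Op 6: note_off(79): free voice 0 | voices=[- - -]
Op 7: note_on(88): voice 0 is free -> assigned | voices=[88 - -]
Op 8: note_on(67): voice 1 is free -> assigned | voices=[88 67 -]
Op 9: note_on(62): voice 2 is free -> assigned | voices=[88 67 62]
Op 10: note_on(61): all voices busy, STEAL voice 0 (pitch 88, oldest) -> assign | voices=[61 67 62]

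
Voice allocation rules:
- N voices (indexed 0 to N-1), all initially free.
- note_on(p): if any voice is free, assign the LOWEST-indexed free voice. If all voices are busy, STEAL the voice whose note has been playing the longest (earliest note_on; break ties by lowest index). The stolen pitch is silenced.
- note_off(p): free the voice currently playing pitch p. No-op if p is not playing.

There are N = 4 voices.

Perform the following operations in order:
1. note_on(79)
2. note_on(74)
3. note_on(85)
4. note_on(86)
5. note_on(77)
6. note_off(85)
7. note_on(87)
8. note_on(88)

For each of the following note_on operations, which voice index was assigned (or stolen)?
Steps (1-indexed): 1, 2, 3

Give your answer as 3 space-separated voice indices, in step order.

Answer: 0 1 2

Derivation:
Op 1: note_on(79): voice 0 is free -> assigned | voices=[79 - - -]
Op 2: note_on(74): voice 1 is free -> assigned | voices=[79 74 - -]
Op 3: note_on(85): voice 2 is free -> assigned | voices=[79 74 85 -]
Op 4: note_on(86): voice 3 is free -> assigned | voices=[79 74 85 86]
Op 5: note_on(77): all voices busy, STEAL voice 0 (pitch 79, oldest) -> assign | voices=[77 74 85 86]
Op 6: note_off(85): free voice 2 | voices=[77 74 - 86]
Op 7: note_on(87): voice 2 is free -> assigned | voices=[77 74 87 86]
Op 8: note_on(88): all voices busy, STEAL voice 1 (pitch 74, oldest) -> assign | voices=[77 88 87 86]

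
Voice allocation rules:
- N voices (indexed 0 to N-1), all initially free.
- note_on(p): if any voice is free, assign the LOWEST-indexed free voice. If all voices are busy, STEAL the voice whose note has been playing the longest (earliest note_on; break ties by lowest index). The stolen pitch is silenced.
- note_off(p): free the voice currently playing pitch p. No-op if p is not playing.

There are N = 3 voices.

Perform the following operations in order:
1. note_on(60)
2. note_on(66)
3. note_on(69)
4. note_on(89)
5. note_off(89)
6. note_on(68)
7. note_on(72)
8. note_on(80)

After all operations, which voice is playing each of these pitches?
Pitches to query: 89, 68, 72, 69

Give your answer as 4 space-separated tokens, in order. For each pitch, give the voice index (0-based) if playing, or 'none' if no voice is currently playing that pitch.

Op 1: note_on(60): voice 0 is free -> assigned | voices=[60 - -]
Op 2: note_on(66): voice 1 is free -> assigned | voices=[60 66 -]
Op 3: note_on(69): voice 2 is free -> assigned | voices=[60 66 69]
Op 4: note_on(89): all voices busy, STEAL voice 0 (pitch 60, oldest) -> assign | voices=[89 66 69]
Op 5: note_off(89): free voice 0 | voices=[- 66 69]
Op 6: note_on(68): voice 0 is free -> assigned | voices=[68 66 69]
Op 7: note_on(72): all voices busy, STEAL voice 1 (pitch 66, oldest) -> assign | voices=[68 72 69]
Op 8: note_on(80): all voices busy, STEAL voice 2 (pitch 69, oldest) -> assign | voices=[68 72 80]

Answer: none 0 1 none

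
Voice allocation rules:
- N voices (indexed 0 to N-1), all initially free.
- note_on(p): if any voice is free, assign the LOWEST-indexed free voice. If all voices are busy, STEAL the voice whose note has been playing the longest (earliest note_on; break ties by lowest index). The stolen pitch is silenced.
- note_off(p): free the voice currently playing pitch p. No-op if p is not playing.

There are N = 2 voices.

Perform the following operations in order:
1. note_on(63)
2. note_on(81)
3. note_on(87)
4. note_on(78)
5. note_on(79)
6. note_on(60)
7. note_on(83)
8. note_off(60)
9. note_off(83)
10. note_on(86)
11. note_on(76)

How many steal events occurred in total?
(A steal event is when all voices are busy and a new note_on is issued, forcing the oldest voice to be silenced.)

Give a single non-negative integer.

Op 1: note_on(63): voice 0 is free -> assigned | voices=[63 -]
Op 2: note_on(81): voice 1 is free -> assigned | voices=[63 81]
Op 3: note_on(87): all voices busy, STEAL voice 0 (pitch 63, oldest) -> assign | voices=[87 81]
Op 4: note_on(78): all voices busy, STEAL voice 1 (pitch 81, oldest) -> assign | voices=[87 78]
Op 5: note_on(79): all voices busy, STEAL voice 0 (pitch 87, oldest) -> assign | voices=[79 78]
Op 6: note_on(60): all voices busy, STEAL voice 1 (pitch 78, oldest) -> assign | voices=[79 60]
Op 7: note_on(83): all voices busy, STEAL voice 0 (pitch 79, oldest) -> assign | voices=[83 60]
Op 8: note_off(60): free voice 1 | voices=[83 -]
Op 9: note_off(83): free voice 0 | voices=[- -]
Op 10: note_on(86): voice 0 is free -> assigned | voices=[86 -]
Op 11: note_on(76): voice 1 is free -> assigned | voices=[86 76]

Answer: 5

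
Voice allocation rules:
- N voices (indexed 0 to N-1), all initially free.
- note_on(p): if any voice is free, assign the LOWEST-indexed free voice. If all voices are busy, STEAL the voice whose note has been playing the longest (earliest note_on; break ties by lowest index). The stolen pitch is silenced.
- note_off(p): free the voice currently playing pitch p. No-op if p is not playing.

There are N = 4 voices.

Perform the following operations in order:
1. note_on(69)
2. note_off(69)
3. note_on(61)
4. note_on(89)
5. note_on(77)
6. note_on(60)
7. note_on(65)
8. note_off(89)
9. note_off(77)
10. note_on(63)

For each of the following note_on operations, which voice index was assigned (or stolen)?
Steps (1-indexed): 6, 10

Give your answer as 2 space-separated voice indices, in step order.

Answer: 3 1

Derivation:
Op 1: note_on(69): voice 0 is free -> assigned | voices=[69 - - -]
Op 2: note_off(69): free voice 0 | voices=[- - - -]
Op 3: note_on(61): voice 0 is free -> assigned | voices=[61 - - -]
Op 4: note_on(89): voice 1 is free -> assigned | voices=[61 89 - -]
Op 5: note_on(77): voice 2 is free -> assigned | voices=[61 89 77 -]
Op 6: note_on(60): voice 3 is free -> assigned | voices=[61 89 77 60]
Op 7: note_on(65): all voices busy, STEAL voice 0 (pitch 61, oldest) -> assign | voices=[65 89 77 60]
Op 8: note_off(89): free voice 1 | voices=[65 - 77 60]
Op 9: note_off(77): free voice 2 | voices=[65 - - 60]
Op 10: note_on(63): voice 1 is free -> assigned | voices=[65 63 - 60]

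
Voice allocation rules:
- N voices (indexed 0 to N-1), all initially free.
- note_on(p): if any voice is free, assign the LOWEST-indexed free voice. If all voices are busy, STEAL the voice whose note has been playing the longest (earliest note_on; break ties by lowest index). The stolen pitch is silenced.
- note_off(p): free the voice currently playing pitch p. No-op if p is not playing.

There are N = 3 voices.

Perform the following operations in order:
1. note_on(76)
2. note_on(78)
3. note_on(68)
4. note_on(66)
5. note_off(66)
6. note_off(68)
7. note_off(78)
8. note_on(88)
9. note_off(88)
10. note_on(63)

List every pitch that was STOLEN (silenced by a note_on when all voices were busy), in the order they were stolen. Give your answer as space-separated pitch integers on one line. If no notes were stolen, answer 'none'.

Answer: 76

Derivation:
Op 1: note_on(76): voice 0 is free -> assigned | voices=[76 - -]
Op 2: note_on(78): voice 1 is free -> assigned | voices=[76 78 -]
Op 3: note_on(68): voice 2 is free -> assigned | voices=[76 78 68]
Op 4: note_on(66): all voices busy, STEAL voice 0 (pitch 76, oldest) -> assign | voices=[66 78 68]
Op 5: note_off(66): free voice 0 | voices=[- 78 68]
Op 6: note_off(68): free voice 2 | voices=[- 78 -]
Op 7: note_off(78): free voice 1 | voices=[- - -]
Op 8: note_on(88): voice 0 is free -> assigned | voices=[88 - -]
Op 9: note_off(88): free voice 0 | voices=[- - -]
Op 10: note_on(63): voice 0 is free -> assigned | voices=[63 - -]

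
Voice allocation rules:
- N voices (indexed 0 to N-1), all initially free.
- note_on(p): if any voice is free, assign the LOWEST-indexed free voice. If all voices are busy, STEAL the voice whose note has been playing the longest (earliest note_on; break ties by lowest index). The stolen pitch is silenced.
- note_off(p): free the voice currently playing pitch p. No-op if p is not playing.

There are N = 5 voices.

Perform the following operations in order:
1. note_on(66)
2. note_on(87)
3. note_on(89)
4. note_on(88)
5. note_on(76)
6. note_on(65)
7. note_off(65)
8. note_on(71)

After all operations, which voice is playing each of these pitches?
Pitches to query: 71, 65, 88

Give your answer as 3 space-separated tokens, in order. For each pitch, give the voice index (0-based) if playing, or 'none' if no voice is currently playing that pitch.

Op 1: note_on(66): voice 0 is free -> assigned | voices=[66 - - - -]
Op 2: note_on(87): voice 1 is free -> assigned | voices=[66 87 - - -]
Op 3: note_on(89): voice 2 is free -> assigned | voices=[66 87 89 - -]
Op 4: note_on(88): voice 3 is free -> assigned | voices=[66 87 89 88 -]
Op 5: note_on(76): voice 4 is free -> assigned | voices=[66 87 89 88 76]
Op 6: note_on(65): all voices busy, STEAL voice 0 (pitch 66, oldest) -> assign | voices=[65 87 89 88 76]
Op 7: note_off(65): free voice 0 | voices=[- 87 89 88 76]
Op 8: note_on(71): voice 0 is free -> assigned | voices=[71 87 89 88 76]

Answer: 0 none 3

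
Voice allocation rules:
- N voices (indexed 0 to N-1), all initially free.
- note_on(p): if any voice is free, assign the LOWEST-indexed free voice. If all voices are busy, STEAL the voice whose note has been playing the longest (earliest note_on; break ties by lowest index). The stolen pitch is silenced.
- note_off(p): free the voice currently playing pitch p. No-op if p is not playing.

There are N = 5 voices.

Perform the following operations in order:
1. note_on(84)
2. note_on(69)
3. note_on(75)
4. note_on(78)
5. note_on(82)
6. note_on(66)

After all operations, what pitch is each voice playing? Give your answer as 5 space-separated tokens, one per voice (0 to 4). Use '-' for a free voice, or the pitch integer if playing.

Answer: 66 69 75 78 82

Derivation:
Op 1: note_on(84): voice 0 is free -> assigned | voices=[84 - - - -]
Op 2: note_on(69): voice 1 is free -> assigned | voices=[84 69 - - -]
Op 3: note_on(75): voice 2 is free -> assigned | voices=[84 69 75 - -]
Op 4: note_on(78): voice 3 is free -> assigned | voices=[84 69 75 78 -]
Op 5: note_on(82): voice 4 is free -> assigned | voices=[84 69 75 78 82]
Op 6: note_on(66): all voices busy, STEAL voice 0 (pitch 84, oldest) -> assign | voices=[66 69 75 78 82]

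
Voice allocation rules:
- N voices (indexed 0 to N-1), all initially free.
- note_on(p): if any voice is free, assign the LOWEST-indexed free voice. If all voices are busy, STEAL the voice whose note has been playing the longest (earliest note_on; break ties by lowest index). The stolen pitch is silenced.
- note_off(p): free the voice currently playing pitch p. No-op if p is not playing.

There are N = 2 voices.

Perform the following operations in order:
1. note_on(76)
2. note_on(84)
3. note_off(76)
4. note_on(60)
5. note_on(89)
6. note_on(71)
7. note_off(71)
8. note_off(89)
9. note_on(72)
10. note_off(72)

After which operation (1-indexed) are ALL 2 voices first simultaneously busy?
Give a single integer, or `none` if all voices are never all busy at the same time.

Answer: 2

Derivation:
Op 1: note_on(76): voice 0 is free -> assigned | voices=[76 -]
Op 2: note_on(84): voice 1 is free -> assigned | voices=[76 84]
Op 3: note_off(76): free voice 0 | voices=[- 84]
Op 4: note_on(60): voice 0 is free -> assigned | voices=[60 84]
Op 5: note_on(89): all voices busy, STEAL voice 1 (pitch 84, oldest) -> assign | voices=[60 89]
Op 6: note_on(71): all voices busy, STEAL voice 0 (pitch 60, oldest) -> assign | voices=[71 89]
Op 7: note_off(71): free voice 0 | voices=[- 89]
Op 8: note_off(89): free voice 1 | voices=[- -]
Op 9: note_on(72): voice 0 is free -> assigned | voices=[72 -]
Op 10: note_off(72): free voice 0 | voices=[- -]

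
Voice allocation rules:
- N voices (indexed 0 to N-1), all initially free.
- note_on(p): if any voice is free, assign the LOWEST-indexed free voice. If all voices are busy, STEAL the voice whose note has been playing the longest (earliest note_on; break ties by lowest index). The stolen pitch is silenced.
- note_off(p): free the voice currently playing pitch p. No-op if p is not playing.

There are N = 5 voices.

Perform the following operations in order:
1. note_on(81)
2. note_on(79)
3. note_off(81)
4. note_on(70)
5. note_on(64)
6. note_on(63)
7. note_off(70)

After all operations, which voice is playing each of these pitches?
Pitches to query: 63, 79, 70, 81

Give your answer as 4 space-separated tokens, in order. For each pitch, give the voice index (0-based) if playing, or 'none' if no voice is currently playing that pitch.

Answer: 3 1 none none

Derivation:
Op 1: note_on(81): voice 0 is free -> assigned | voices=[81 - - - -]
Op 2: note_on(79): voice 1 is free -> assigned | voices=[81 79 - - -]
Op 3: note_off(81): free voice 0 | voices=[- 79 - - -]
Op 4: note_on(70): voice 0 is free -> assigned | voices=[70 79 - - -]
Op 5: note_on(64): voice 2 is free -> assigned | voices=[70 79 64 - -]
Op 6: note_on(63): voice 3 is free -> assigned | voices=[70 79 64 63 -]
Op 7: note_off(70): free voice 0 | voices=[- 79 64 63 -]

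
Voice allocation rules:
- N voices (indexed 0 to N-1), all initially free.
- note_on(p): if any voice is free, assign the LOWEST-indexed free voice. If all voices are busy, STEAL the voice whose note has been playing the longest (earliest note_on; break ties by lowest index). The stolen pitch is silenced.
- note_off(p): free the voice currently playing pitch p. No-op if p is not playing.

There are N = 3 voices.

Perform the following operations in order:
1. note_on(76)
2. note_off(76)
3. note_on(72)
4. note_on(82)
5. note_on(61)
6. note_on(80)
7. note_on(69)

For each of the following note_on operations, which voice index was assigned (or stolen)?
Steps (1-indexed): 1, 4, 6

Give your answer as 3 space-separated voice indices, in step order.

Answer: 0 1 0

Derivation:
Op 1: note_on(76): voice 0 is free -> assigned | voices=[76 - -]
Op 2: note_off(76): free voice 0 | voices=[- - -]
Op 3: note_on(72): voice 0 is free -> assigned | voices=[72 - -]
Op 4: note_on(82): voice 1 is free -> assigned | voices=[72 82 -]
Op 5: note_on(61): voice 2 is free -> assigned | voices=[72 82 61]
Op 6: note_on(80): all voices busy, STEAL voice 0 (pitch 72, oldest) -> assign | voices=[80 82 61]
Op 7: note_on(69): all voices busy, STEAL voice 1 (pitch 82, oldest) -> assign | voices=[80 69 61]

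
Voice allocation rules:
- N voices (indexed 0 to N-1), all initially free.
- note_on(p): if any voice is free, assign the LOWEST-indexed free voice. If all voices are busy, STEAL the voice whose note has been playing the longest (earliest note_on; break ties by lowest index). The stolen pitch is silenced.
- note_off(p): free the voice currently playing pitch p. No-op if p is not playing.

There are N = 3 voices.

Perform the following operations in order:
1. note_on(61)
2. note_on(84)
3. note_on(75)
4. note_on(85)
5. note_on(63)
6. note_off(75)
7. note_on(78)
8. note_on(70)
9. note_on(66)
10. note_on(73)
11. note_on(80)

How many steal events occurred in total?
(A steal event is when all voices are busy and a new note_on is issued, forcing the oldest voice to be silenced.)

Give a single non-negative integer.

Answer: 6

Derivation:
Op 1: note_on(61): voice 0 is free -> assigned | voices=[61 - -]
Op 2: note_on(84): voice 1 is free -> assigned | voices=[61 84 -]
Op 3: note_on(75): voice 2 is free -> assigned | voices=[61 84 75]
Op 4: note_on(85): all voices busy, STEAL voice 0 (pitch 61, oldest) -> assign | voices=[85 84 75]
Op 5: note_on(63): all voices busy, STEAL voice 1 (pitch 84, oldest) -> assign | voices=[85 63 75]
Op 6: note_off(75): free voice 2 | voices=[85 63 -]
Op 7: note_on(78): voice 2 is free -> assigned | voices=[85 63 78]
Op 8: note_on(70): all voices busy, STEAL voice 0 (pitch 85, oldest) -> assign | voices=[70 63 78]
Op 9: note_on(66): all voices busy, STEAL voice 1 (pitch 63, oldest) -> assign | voices=[70 66 78]
Op 10: note_on(73): all voices busy, STEAL voice 2 (pitch 78, oldest) -> assign | voices=[70 66 73]
Op 11: note_on(80): all voices busy, STEAL voice 0 (pitch 70, oldest) -> assign | voices=[80 66 73]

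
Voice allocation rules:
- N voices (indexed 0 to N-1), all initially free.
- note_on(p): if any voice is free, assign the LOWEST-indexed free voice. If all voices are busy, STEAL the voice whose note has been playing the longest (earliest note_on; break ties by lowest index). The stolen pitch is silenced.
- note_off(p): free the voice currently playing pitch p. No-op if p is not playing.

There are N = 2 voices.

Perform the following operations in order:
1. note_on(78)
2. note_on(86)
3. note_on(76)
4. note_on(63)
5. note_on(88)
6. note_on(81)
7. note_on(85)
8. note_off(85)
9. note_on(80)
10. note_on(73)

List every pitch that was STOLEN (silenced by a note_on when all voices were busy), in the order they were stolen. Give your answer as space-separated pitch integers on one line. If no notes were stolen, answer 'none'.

Op 1: note_on(78): voice 0 is free -> assigned | voices=[78 -]
Op 2: note_on(86): voice 1 is free -> assigned | voices=[78 86]
Op 3: note_on(76): all voices busy, STEAL voice 0 (pitch 78, oldest) -> assign | voices=[76 86]
Op 4: note_on(63): all voices busy, STEAL voice 1 (pitch 86, oldest) -> assign | voices=[76 63]
Op 5: note_on(88): all voices busy, STEAL voice 0 (pitch 76, oldest) -> assign | voices=[88 63]
Op 6: note_on(81): all voices busy, STEAL voice 1 (pitch 63, oldest) -> assign | voices=[88 81]
Op 7: note_on(85): all voices busy, STEAL voice 0 (pitch 88, oldest) -> assign | voices=[85 81]
Op 8: note_off(85): free voice 0 | voices=[- 81]
Op 9: note_on(80): voice 0 is free -> assigned | voices=[80 81]
Op 10: note_on(73): all voices busy, STEAL voice 1 (pitch 81, oldest) -> assign | voices=[80 73]

Answer: 78 86 76 63 88 81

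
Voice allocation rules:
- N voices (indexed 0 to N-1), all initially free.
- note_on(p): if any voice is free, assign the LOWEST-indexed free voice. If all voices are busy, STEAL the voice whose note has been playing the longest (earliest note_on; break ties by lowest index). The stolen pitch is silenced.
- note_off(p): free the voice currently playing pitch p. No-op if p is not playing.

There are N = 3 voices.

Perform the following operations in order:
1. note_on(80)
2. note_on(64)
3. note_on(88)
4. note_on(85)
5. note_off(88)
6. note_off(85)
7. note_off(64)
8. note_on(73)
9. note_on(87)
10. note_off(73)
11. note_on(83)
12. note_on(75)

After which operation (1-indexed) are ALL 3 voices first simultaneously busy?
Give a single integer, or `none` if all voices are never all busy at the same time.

Answer: 3

Derivation:
Op 1: note_on(80): voice 0 is free -> assigned | voices=[80 - -]
Op 2: note_on(64): voice 1 is free -> assigned | voices=[80 64 -]
Op 3: note_on(88): voice 2 is free -> assigned | voices=[80 64 88]
Op 4: note_on(85): all voices busy, STEAL voice 0 (pitch 80, oldest) -> assign | voices=[85 64 88]
Op 5: note_off(88): free voice 2 | voices=[85 64 -]
Op 6: note_off(85): free voice 0 | voices=[- 64 -]
Op 7: note_off(64): free voice 1 | voices=[- - -]
Op 8: note_on(73): voice 0 is free -> assigned | voices=[73 - -]
Op 9: note_on(87): voice 1 is free -> assigned | voices=[73 87 -]
Op 10: note_off(73): free voice 0 | voices=[- 87 -]
Op 11: note_on(83): voice 0 is free -> assigned | voices=[83 87 -]
Op 12: note_on(75): voice 2 is free -> assigned | voices=[83 87 75]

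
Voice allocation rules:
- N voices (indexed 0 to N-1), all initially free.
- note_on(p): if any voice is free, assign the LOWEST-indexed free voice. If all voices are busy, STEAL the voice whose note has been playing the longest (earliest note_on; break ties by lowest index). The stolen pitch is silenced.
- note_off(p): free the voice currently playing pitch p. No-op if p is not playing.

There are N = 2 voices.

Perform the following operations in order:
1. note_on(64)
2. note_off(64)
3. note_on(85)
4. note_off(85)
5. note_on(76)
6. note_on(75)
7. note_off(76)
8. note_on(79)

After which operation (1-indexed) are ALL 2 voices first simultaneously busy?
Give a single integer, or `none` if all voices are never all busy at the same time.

Op 1: note_on(64): voice 0 is free -> assigned | voices=[64 -]
Op 2: note_off(64): free voice 0 | voices=[- -]
Op 3: note_on(85): voice 0 is free -> assigned | voices=[85 -]
Op 4: note_off(85): free voice 0 | voices=[- -]
Op 5: note_on(76): voice 0 is free -> assigned | voices=[76 -]
Op 6: note_on(75): voice 1 is free -> assigned | voices=[76 75]
Op 7: note_off(76): free voice 0 | voices=[- 75]
Op 8: note_on(79): voice 0 is free -> assigned | voices=[79 75]

Answer: 6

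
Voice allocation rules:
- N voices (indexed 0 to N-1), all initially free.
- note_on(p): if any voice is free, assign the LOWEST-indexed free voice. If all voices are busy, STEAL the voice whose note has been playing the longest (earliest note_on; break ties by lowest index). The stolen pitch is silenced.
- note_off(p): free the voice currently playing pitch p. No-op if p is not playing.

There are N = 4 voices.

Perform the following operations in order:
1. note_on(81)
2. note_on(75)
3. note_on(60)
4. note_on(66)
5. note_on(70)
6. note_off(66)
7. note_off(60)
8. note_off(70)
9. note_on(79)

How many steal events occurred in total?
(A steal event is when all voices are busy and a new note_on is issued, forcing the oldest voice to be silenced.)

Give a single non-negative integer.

Op 1: note_on(81): voice 0 is free -> assigned | voices=[81 - - -]
Op 2: note_on(75): voice 1 is free -> assigned | voices=[81 75 - -]
Op 3: note_on(60): voice 2 is free -> assigned | voices=[81 75 60 -]
Op 4: note_on(66): voice 3 is free -> assigned | voices=[81 75 60 66]
Op 5: note_on(70): all voices busy, STEAL voice 0 (pitch 81, oldest) -> assign | voices=[70 75 60 66]
Op 6: note_off(66): free voice 3 | voices=[70 75 60 -]
Op 7: note_off(60): free voice 2 | voices=[70 75 - -]
Op 8: note_off(70): free voice 0 | voices=[- 75 - -]
Op 9: note_on(79): voice 0 is free -> assigned | voices=[79 75 - -]

Answer: 1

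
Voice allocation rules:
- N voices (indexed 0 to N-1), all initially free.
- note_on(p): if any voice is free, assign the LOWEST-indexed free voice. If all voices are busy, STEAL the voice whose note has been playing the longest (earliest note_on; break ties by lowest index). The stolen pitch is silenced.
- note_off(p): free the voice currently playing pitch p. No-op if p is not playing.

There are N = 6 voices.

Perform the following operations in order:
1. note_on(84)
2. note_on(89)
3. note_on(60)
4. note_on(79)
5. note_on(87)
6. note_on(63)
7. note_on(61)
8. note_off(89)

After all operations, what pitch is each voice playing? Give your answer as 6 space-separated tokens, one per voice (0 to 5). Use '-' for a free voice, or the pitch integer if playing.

Op 1: note_on(84): voice 0 is free -> assigned | voices=[84 - - - - -]
Op 2: note_on(89): voice 1 is free -> assigned | voices=[84 89 - - - -]
Op 3: note_on(60): voice 2 is free -> assigned | voices=[84 89 60 - - -]
Op 4: note_on(79): voice 3 is free -> assigned | voices=[84 89 60 79 - -]
Op 5: note_on(87): voice 4 is free -> assigned | voices=[84 89 60 79 87 -]
Op 6: note_on(63): voice 5 is free -> assigned | voices=[84 89 60 79 87 63]
Op 7: note_on(61): all voices busy, STEAL voice 0 (pitch 84, oldest) -> assign | voices=[61 89 60 79 87 63]
Op 8: note_off(89): free voice 1 | voices=[61 - 60 79 87 63]

Answer: 61 - 60 79 87 63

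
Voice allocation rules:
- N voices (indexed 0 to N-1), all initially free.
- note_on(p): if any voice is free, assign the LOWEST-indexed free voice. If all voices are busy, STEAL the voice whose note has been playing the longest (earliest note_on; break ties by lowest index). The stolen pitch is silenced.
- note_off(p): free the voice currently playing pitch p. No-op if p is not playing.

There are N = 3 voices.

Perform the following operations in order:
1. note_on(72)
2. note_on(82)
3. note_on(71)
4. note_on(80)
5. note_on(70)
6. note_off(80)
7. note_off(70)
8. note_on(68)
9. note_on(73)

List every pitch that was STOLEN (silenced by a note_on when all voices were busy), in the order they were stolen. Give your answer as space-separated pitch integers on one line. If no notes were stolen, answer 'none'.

Answer: 72 82

Derivation:
Op 1: note_on(72): voice 0 is free -> assigned | voices=[72 - -]
Op 2: note_on(82): voice 1 is free -> assigned | voices=[72 82 -]
Op 3: note_on(71): voice 2 is free -> assigned | voices=[72 82 71]
Op 4: note_on(80): all voices busy, STEAL voice 0 (pitch 72, oldest) -> assign | voices=[80 82 71]
Op 5: note_on(70): all voices busy, STEAL voice 1 (pitch 82, oldest) -> assign | voices=[80 70 71]
Op 6: note_off(80): free voice 0 | voices=[- 70 71]
Op 7: note_off(70): free voice 1 | voices=[- - 71]
Op 8: note_on(68): voice 0 is free -> assigned | voices=[68 - 71]
Op 9: note_on(73): voice 1 is free -> assigned | voices=[68 73 71]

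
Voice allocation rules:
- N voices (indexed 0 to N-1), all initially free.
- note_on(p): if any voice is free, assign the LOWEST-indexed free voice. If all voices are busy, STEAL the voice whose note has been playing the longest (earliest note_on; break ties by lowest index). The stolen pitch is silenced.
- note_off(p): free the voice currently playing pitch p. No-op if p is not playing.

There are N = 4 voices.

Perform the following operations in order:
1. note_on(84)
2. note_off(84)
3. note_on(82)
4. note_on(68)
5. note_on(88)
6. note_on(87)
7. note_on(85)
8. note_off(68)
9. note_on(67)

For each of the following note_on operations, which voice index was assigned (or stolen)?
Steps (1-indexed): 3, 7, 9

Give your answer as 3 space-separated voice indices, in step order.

Op 1: note_on(84): voice 0 is free -> assigned | voices=[84 - - -]
Op 2: note_off(84): free voice 0 | voices=[- - - -]
Op 3: note_on(82): voice 0 is free -> assigned | voices=[82 - - -]
Op 4: note_on(68): voice 1 is free -> assigned | voices=[82 68 - -]
Op 5: note_on(88): voice 2 is free -> assigned | voices=[82 68 88 -]
Op 6: note_on(87): voice 3 is free -> assigned | voices=[82 68 88 87]
Op 7: note_on(85): all voices busy, STEAL voice 0 (pitch 82, oldest) -> assign | voices=[85 68 88 87]
Op 8: note_off(68): free voice 1 | voices=[85 - 88 87]
Op 9: note_on(67): voice 1 is free -> assigned | voices=[85 67 88 87]

Answer: 0 0 1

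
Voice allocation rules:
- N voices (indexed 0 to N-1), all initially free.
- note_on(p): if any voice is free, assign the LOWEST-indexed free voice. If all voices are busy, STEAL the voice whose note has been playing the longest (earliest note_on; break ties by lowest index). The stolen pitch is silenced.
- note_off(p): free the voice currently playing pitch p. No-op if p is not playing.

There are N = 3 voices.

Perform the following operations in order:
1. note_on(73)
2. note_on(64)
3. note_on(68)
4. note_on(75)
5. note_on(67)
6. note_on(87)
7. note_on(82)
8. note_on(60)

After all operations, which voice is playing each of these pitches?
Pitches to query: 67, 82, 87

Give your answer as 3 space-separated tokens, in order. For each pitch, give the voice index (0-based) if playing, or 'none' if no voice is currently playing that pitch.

Answer: none 0 2

Derivation:
Op 1: note_on(73): voice 0 is free -> assigned | voices=[73 - -]
Op 2: note_on(64): voice 1 is free -> assigned | voices=[73 64 -]
Op 3: note_on(68): voice 2 is free -> assigned | voices=[73 64 68]
Op 4: note_on(75): all voices busy, STEAL voice 0 (pitch 73, oldest) -> assign | voices=[75 64 68]
Op 5: note_on(67): all voices busy, STEAL voice 1 (pitch 64, oldest) -> assign | voices=[75 67 68]
Op 6: note_on(87): all voices busy, STEAL voice 2 (pitch 68, oldest) -> assign | voices=[75 67 87]
Op 7: note_on(82): all voices busy, STEAL voice 0 (pitch 75, oldest) -> assign | voices=[82 67 87]
Op 8: note_on(60): all voices busy, STEAL voice 1 (pitch 67, oldest) -> assign | voices=[82 60 87]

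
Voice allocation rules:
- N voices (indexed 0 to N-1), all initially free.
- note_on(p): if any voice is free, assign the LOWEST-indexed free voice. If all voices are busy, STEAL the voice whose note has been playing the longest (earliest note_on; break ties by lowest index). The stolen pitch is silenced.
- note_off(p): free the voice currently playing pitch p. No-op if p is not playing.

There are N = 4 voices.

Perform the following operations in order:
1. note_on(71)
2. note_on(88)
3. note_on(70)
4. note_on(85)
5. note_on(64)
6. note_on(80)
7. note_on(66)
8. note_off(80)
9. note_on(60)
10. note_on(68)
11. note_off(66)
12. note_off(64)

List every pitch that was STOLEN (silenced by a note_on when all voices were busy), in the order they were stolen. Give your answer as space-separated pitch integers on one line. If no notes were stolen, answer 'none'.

Op 1: note_on(71): voice 0 is free -> assigned | voices=[71 - - -]
Op 2: note_on(88): voice 1 is free -> assigned | voices=[71 88 - -]
Op 3: note_on(70): voice 2 is free -> assigned | voices=[71 88 70 -]
Op 4: note_on(85): voice 3 is free -> assigned | voices=[71 88 70 85]
Op 5: note_on(64): all voices busy, STEAL voice 0 (pitch 71, oldest) -> assign | voices=[64 88 70 85]
Op 6: note_on(80): all voices busy, STEAL voice 1 (pitch 88, oldest) -> assign | voices=[64 80 70 85]
Op 7: note_on(66): all voices busy, STEAL voice 2 (pitch 70, oldest) -> assign | voices=[64 80 66 85]
Op 8: note_off(80): free voice 1 | voices=[64 - 66 85]
Op 9: note_on(60): voice 1 is free -> assigned | voices=[64 60 66 85]
Op 10: note_on(68): all voices busy, STEAL voice 3 (pitch 85, oldest) -> assign | voices=[64 60 66 68]
Op 11: note_off(66): free voice 2 | voices=[64 60 - 68]
Op 12: note_off(64): free voice 0 | voices=[- 60 - 68]

Answer: 71 88 70 85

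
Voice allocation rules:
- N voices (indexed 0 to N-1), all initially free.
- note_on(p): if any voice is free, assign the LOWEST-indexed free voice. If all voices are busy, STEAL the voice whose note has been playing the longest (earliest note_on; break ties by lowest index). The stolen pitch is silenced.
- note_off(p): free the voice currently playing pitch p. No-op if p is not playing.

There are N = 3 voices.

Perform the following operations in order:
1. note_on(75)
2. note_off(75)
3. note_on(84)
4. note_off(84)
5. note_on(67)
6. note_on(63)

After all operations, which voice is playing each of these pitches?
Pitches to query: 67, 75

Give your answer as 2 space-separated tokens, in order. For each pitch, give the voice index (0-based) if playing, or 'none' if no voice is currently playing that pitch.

Op 1: note_on(75): voice 0 is free -> assigned | voices=[75 - -]
Op 2: note_off(75): free voice 0 | voices=[- - -]
Op 3: note_on(84): voice 0 is free -> assigned | voices=[84 - -]
Op 4: note_off(84): free voice 0 | voices=[- - -]
Op 5: note_on(67): voice 0 is free -> assigned | voices=[67 - -]
Op 6: note_on(63): voice 1 is free -> assigned | voices=[67 63 -]

Answer: 0 none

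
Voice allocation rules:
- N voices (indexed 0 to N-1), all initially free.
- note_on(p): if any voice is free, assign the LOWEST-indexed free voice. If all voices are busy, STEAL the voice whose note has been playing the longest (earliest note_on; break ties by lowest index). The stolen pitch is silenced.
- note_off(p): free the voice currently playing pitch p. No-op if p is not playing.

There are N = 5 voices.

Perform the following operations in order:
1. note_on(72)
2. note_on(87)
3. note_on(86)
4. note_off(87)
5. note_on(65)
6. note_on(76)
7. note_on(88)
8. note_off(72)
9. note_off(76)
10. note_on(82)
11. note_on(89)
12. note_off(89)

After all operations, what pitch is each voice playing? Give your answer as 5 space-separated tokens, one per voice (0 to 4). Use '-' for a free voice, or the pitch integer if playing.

Answer: 82 65 86 - 88

Derivation:
Op 1: note_on(72): voice 0 is free -> assigned | voices=[72 - - - -]
Op 2: note_on(87): voice 1 is free -> assigned | voices=[72 87 - - -]
Op 3: note_on(86): voice 2 is free -> assigned | voices=[72 87 86 - -]
Op 4: note_off(87): free voice 1 | voices=[72 - 86 - -]
Op 5: note_on(65): voice 1 is free -> assigned | voices=[72 65 86 - -]
Op 6: note_on(76): voice 3 is free -> assigned | voices=[72 65 86 76 -]
Op 7: note_on(88): voice 4 is free -> assigned | voices=[72 65 86 76 88]
Op 8: note_off(72): free voice 0 | voices=[- 65 86 76 88]
Op 9: note_off(76): free voice 3 | voices=[- 65 86 - 88]
Op 10: note_on(82): voice 0 is free -> assigned | voices=[82 65 86 - 88]
Op 11: note_on(89): voice 3 is free -> assigned | voices=[82 65 86 89 88]
Op 12: note_off(89): free voice 3 | voices=[82 65 86 - 88]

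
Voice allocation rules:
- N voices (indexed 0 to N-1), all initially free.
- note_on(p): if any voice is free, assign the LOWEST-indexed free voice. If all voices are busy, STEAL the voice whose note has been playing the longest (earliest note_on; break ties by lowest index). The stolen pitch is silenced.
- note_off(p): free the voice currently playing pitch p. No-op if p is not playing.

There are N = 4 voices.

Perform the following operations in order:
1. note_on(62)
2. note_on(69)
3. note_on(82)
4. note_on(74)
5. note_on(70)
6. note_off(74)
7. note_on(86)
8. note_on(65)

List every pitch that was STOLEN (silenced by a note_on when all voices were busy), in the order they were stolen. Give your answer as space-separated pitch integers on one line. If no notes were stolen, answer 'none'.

Answer: 62 69

Derivation:
Op 1: note_on(62): voice 0 is free -> assigned | voices=[62 - - -]
Op 2: note_on(69): voice 1 is free -> assigned | voices=[62 69 - -]
Op 3: note_on(82): voice 2 is free -> assigned | voices=[62 69 82 -]
Op 4: note_on(74): voice 3 is free -> assigned | voices=[62 69 82 74]
Op 5: note_on(70): all voices busy, STEAL voice 0 (pitch 62, oldest) -> assign | voices=[70 69 82 74]
Op 6: note_off(74): free voice 3 | voices=[70 69 82 -]
Op 7: note_on(86): voice 3 is free -> assigned | voices=[70 69 82 86]
Op 8: note_on(65): all voices busy, STEAL voice 1 (pitch 69, oldest) -> assign | voices=[70 65 82 86]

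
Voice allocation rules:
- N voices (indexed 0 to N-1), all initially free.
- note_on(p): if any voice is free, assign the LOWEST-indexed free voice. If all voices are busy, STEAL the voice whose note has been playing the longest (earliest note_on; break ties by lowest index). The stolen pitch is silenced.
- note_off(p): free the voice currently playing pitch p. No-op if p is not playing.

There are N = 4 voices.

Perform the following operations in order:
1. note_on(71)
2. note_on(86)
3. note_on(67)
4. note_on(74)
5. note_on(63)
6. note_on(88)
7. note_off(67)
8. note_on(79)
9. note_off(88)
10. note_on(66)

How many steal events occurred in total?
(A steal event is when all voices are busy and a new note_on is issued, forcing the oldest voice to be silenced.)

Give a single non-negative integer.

Answer: 2

Derivation:
Op 1: note_on(71): voice 0 is free -> assigned | voices=[71 - - -]
Op 2: note_on(86): voice 1 is free -> assigned | voices=[71 86 - -]
Op 3: note_on(67): voice 2 is free -> assigned | voices=[71 86 67 -]
Op 4: note_on(74): voice 3 is free -> assigned | voices=[71 86 67 74]
Op 5: note_on(63): all voices busy, STEAL voice 0 (pitch 71, oldest) -> assign | voices=[63 86 67 74]
Op 6: note_on(88): all voices busy, STEAL voice 1 (pitch 86, oldest) -> assign | voices=[63 88 67 74]
Op 7: note_off(67): free voice 2 | voices=[63 88 - 74]
Op 8: note_on(79): voice 2 is free -> assigned | voices=[63 88 79 74]
Op 9: note_off(88): free voice 1 | voices=[63 - 79 74]
Op 10: note_on(66): voice 1 is free -> assigned | voices=[63 66 79 74]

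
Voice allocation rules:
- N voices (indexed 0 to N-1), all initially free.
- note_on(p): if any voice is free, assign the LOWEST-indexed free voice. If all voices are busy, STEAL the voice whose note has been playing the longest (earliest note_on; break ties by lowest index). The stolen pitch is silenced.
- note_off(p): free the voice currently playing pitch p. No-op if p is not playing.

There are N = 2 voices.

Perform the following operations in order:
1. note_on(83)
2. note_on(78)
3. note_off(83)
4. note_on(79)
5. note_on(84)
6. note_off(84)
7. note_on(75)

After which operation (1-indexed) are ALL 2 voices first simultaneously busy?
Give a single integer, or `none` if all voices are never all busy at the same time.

Op 1: note_on(83): voice 0 is free -> assigned | voices=[83 -]
Op 2: note_on(78): voice 1 is free -> assigned | voices=[83 78]
Op 3: note_off(83): free voice 0 | voices=[- 78]
Op 4: note_on(79): voice 0 is free -> assigned | voices=[79 78]
Op 5: note_on(84): all voices busy, STEAL voice 1 (pitch 78, oldest) -> assign | voices=[79 84]
Op 6: note_off(84): free voice 1 | voices=[79 -]
Op 7: note_on(75): voice 1 is free -> assigned | voices=[79 75]

Answer: 2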